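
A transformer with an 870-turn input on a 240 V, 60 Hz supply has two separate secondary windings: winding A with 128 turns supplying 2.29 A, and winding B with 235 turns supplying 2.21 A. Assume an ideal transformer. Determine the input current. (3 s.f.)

I_in ≈ 0.934 A

V_A = 240 × 128/870 = 35.310 V; V_B = 240 × 235/870 = 64.828 V.
P_out = V_A I_A + V_B I_B = 35.310×2.29 + 64.828×2.21 = 80.861 + 143.27 = 224.13 W.
Ideal ⇒ P_in = P_out, so I_in = P_out/V_in = 224.13/240 = 0.934 A.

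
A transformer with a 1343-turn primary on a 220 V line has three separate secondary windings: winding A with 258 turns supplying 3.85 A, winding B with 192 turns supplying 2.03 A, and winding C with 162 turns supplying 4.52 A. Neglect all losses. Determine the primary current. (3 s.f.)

I_p ≈ 1.58 A

V_A = 220 × 258/1343 = 42.264 V; V_B = 220 × 192/1343 = 31.452 V; V_C = 220 × 162/1343 = 26.538 V.
P_out = V_A I_A + V_B I_B + V_C I_C = 42.264×3.85 + 31.452×2.03 + 26.538×4.52 = 162.71 + 63.848 + 119.95 = 346.51 W.
Ideal ⇒ P_in = P_out, so I_p = P_out/V_p = 346.51/220 = 1.58 A.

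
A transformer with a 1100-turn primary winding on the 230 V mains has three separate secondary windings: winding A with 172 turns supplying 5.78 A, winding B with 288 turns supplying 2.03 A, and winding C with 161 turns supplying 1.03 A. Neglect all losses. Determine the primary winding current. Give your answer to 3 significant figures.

I_p ≈ 1.59 A

V_A = 230 × 172/1100 = 35.964 V; V_B = 230 × 288/1100 = 60.218 V; V_C = 230 × 161/1100 = 33.664 V.
P_out = V_A I_A + V_B I_B + V_C I_C = 35.964×5.78 + 60.218×2.03 + 33.664×1.03 = 207.87 + 122.24 + 34.674 = 364.79 W.
Ideal ⇒ P_in = P_out, so I_p = P_out/V_p = 364.79/230 = 1.59 A.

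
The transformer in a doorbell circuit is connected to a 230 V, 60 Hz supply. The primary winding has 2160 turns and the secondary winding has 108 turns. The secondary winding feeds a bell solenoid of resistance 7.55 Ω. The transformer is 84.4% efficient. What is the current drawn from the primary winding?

V_s = 230 × 108/2160 = 11.500 V.
I_s = V_s/R = 11.500/7.55 = 1.5232 A.
P_out = V_s I_s = 11.500 × 1.5232 = 17.517 W.
P_in = P_out/η = 17.517/0.844 = 20.754 W.
I_p = P_in/V_p = 20.754/230 = 0.0902 A.

I_p ≈ 0.0902 A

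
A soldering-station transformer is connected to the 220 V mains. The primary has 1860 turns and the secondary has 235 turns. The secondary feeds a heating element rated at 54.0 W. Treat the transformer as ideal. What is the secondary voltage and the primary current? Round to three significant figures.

V_s ≈ 27.8 V, I_p ≈ 0.245 A

V_s = V_p × N_s/N_p = 220 × 235/1860 = 27.796 V.
I_s = P/V_s = 54.0/27.796 = 1.9427 A.
I_p = I_s × N_s/N_p = 1.9427 × 235/1860 = 0.245 A.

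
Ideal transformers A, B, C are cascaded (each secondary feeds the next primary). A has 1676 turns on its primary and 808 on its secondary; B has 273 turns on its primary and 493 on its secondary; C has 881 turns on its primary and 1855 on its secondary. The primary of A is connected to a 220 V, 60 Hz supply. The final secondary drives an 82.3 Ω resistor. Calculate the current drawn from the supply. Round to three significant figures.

After A: V = 220.00 × 808/1676 = 106.06 V.
After B: V = 106.06 × 493/273 = 191.53 V.
After C: V = 191.53 × 1855/881 = 403.29 V.
I_load = 403.29/82.3 = 4.9002 A, so P_out = 403.29 × 4.9002 = 1976.2 W.
All ideal ⇒ P_in = P_out, so I_supply = 1976.2/220 = 8.98 A.

I_supply ≈ 8.98 A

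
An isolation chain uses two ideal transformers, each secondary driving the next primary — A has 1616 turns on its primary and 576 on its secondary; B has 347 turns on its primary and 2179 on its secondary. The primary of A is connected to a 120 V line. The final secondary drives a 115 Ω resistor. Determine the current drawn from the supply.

I_supply ≈ 5.23 A

Secondary of A: V = 120.00 × 576/1616 = 42.772 V.
Secondary of B: V = 42.772 × 2179/347 = 268.59 V.
I_load = 268.59/115 = 2.3356 A, so P_out = 268.59 × 2.3356 = 627.31 W.
All ideal ⇒ P_in = P_out, so I_supply = 627.31/120 = 5.23 A.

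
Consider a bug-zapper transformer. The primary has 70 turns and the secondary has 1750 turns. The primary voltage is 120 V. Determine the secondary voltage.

V_s/V_p = N_s/N_p, so V_s = 120 × 1750/70 = 3000 V.

V_s ≈ 3000 V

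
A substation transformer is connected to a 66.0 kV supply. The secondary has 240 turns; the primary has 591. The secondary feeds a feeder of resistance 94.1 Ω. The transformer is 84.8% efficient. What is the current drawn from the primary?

V_s = 66000 × 240/591 = 26802 V.
I_s = V_s/R = 26802/94.1 = 284.82 A.
P_out = V_s I_s = 26802 × 284.82 = 7.6339×10^6 W.
P_in = P_out/η = 7.6339×10^6/0.848 = 9.0022×10^6 W.
I_p = P_in/V_p = 9.0022×10^6/66000 = 136 A.

I_p ≈ 136 A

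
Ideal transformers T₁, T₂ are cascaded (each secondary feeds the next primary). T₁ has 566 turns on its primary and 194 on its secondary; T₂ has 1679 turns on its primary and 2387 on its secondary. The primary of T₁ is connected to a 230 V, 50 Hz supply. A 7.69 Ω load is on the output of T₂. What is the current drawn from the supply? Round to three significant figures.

I_supply ≈ 7.10 A

Secondary of T₁: V = 230.00 × 194/566 = 78.834 V.
Secondary of T₂: V = 78.834 × 2387/1679 = 112.08 V.
I_load = 112.08/7.69 = 14.574 A, so P_out = 112.08 × 14.574 = 1633.4 W.
All ideal ⇒ P_in = P_out, so I_supply = 1633.4/230 = 7.10 A.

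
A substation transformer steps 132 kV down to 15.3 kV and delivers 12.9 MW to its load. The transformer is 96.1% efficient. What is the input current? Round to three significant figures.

P_in = P_out/η = 1.29×10^7/0.961 = 1.3424×10^7 W.
I_in = P_in/V_in = 1.3424×10^7/132000 = 102 A.

I_in ≈ 102 A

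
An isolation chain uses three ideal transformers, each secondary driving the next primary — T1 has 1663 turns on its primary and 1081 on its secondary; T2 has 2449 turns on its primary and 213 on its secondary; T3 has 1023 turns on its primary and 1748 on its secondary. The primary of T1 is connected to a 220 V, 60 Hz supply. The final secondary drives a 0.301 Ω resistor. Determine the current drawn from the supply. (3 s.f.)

After T1: V = 220.00 × 1081/1663 = 143.01 V.
After T2: V = 143.01 × 213/2449 = 12.438 V.
After T3: V = 12.438 × 1748/1023 = 21.253 V.
I_load = 21.253/0.301 = 70.607 A, so P_out = 21.253 × 70.607 = 1500.6 W.
All ideal ⇒ P_in = P_out, so I_supply = 1500.6/220 = 6.82 A.

I_supply ≈ 6.82 A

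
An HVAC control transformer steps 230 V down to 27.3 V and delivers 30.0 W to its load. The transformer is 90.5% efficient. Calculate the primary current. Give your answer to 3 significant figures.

I_p ≈ 0.144 A

P_in = P_out/η = 30.0/0.905 = 33.149 W.
I_p = P_in/V_p = 33.149/230 = 0.144 A.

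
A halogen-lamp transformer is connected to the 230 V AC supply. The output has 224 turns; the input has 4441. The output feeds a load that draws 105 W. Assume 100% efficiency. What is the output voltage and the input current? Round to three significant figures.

V_out = V_in × N_out/N_in = 230 × 224/4441 = 11.601 V.
I_out = P/V_out = 105/11.601 = 9.0510 A.
I_in = I_out × N_out/N_in = 9.0510 × 224/4441 = 0.457 A.

V_out ≈ 11.6 V, I_in ≈ 0.457 A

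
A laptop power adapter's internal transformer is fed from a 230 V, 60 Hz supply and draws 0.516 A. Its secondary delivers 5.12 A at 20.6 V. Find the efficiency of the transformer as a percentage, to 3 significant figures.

P_in = 230 × 0.516 = 118.680 W.
P_out = 20.6 × 5.12 = 105.472 W.
η = P_out/P_in = 105.472/118.680 = 0.889.

η ≈ 88.9%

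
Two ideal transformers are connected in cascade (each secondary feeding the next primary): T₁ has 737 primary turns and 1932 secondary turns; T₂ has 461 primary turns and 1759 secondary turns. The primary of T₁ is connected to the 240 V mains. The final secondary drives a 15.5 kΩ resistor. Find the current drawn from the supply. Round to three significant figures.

Secondary of T₁: V = 240.00 × 1932/737 = 629.15 V.
Secondary of T₂: V = 629.15 × 1759/461 = 2400.6 V.
I_load = 2400.6/15500 = 0.15488 A, so P_out = 2400.6 × 0.15488 = 371.79 W.
All ideal ⇒ P_in = P_out, so I_supply = 371.79/240 = 1.55 A.

I_supply ≈ 1.55 A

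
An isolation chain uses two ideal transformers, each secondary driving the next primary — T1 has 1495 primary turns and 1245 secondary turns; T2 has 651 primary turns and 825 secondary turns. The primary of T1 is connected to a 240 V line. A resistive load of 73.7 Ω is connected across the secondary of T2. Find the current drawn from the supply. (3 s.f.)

Secondary of T1: V = 240.00 × 1245/1495 = 199.87 V.
Secondary of T2: V = 199.87 × 825/651 = 253.29 V.
I_load = 253.29/73.7 = 3.4367 A, so P_out = 253.29 × 3.4367 = 870.48 W.
All ideal ⇒ P_in = P_out, so I_supply = 870.48/240 = 3.63 A.

I_supply ≈ 3.63 A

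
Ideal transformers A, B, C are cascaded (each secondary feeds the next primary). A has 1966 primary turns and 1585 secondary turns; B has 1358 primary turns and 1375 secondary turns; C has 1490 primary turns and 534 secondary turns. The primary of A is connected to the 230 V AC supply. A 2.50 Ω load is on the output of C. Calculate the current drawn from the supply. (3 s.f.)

I_supply ≈ 7.87 A

Secondary of A: V = 230.00 × 1585/1966 = 185.43 V.
Secondary of B: V = 185.43 × 1375/1358 = 187.75 V.
Secondary of C: V = 187.75 × 534/1490 = 67.287 V.
I_load = 67.287/2.50 = 26.915 A, so P_out = 67.287 × 26.915 = 1811.0 W.
All ideal ⇒ P_in = P_out, so I_supply = 1811.0/230 = 7.87 A.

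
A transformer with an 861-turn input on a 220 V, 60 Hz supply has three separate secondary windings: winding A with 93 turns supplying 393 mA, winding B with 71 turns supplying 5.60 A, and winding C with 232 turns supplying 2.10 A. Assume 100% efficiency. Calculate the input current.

I_in ≈ 1.07 A

V_A = 220 × 93/861 = 23.763 V; V_B = 220 × 71/861 = 18.142 V; V_C = 220 × 232/861 = 59.280 V.
P_out = V_A I_A + V_B I_B + V_C I_C = 23.763×0.393 + 18.142×5.60 + 59.280×2.10 = 9.3389 + 101.59 + 124.49 = 235.42 W.
Ideal ⇒ P_in = P_out, so I_in = P_out/V_in = 235.42/220 = 1.07 A.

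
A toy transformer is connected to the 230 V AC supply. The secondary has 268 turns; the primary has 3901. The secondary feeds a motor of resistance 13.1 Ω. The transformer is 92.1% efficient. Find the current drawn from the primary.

V_s = 230 × 268/3901 = 15.801 V.
I_s = V_s/R = 15.801/13.1 = 1.2062 A.
P_out = V_s I_s = 15.801 × 1.2062 = 19.059 W.
P_in = P_out/η = 19.059/0.921 = 20.694 W.
I_p = P_in/V_p = 20.694/230 = 0.0900 A.

I_p ≈ 0.0900 A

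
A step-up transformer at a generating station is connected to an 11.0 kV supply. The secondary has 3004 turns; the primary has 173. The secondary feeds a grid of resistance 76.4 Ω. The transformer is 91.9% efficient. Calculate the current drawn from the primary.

I_p ≈ 47200 A

V_s = 11000 × 3004/173 = 191010 V.
I_s = V_s/R = 191010/76.4 = 2500.1 A.
P_out = V_s I_s = 191010 × 2500.1 = 4.7753×10^8 W.
P_in = P_out/η = 4.7753×10^8/0.919 = 5.1962×10^8 W.
I_p = P_in/V_p = 5.1962×10^8/11000 = 47200 A.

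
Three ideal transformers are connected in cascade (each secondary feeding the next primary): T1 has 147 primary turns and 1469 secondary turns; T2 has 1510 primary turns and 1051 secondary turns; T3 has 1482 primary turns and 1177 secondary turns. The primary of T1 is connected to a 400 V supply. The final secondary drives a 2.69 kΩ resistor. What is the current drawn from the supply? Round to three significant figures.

I_supply ≈ 4.54 A

Secondary of T1: V = 400.00 × 1469/147 = 3997.3 V.
Secondary of T2: V = 3997.3 × 1051/1510 = 2782.2 V.
Secondary of T3: V = 2782.2 × 1177/1482 = 2209.6 V.
I_load = 2209.6/2690 = 0.82142 A, so P_out = 2209.6 × 0.82142 = 1815.0 W.
All ideal ⇒ P_in = P_out, so I_supply = 1815.0/400 = 4.54 A.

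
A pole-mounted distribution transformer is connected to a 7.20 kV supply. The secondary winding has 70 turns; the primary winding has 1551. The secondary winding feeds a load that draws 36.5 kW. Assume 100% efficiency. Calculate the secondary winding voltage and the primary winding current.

V_s = V_p × N_s/N_p = 7200 × 70/1551 = 324.95 V.
I_s = P/V_s = 36500/324.95 = 112.32 A.
I_p = I_s × N_s/N_p = 112.32 × 70/1551 = 5.07 A.

V_s ≈ 325 V, I_p ≈ 5.07 A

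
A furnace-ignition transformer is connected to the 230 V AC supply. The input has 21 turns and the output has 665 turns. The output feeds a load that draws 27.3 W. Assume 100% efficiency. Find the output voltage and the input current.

V_out = V_in × N_out/N_in = 230 × 665/21 = 7283.3 V.
I_out = P/V_out = 27.3/7283.3 = 0.0037483 A.
I_in = I_out × N_out/N_in = 0.0037483 × 665/21 = 0.119 A.

V_out ≈ 7280 V, I_in ≈ 0.119 A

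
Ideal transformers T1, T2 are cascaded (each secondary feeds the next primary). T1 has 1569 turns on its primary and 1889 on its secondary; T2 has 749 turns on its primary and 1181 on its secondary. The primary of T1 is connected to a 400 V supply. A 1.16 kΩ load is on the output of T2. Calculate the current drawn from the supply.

I_supply ≈ 1.24 A

After T1: V = 400.00 × 1889/1569 = 481.58 V.
After T2: V = 481.58 × 1181/749 = 759.34 V.
I_load = 759.34/1160 = 0.65460 A, so P_out = 759.34 × 0.65460 = 497.07 W.
All ideal ⇒ P_in = P_out, so I_supply = 497.07/400 = 1.24 A.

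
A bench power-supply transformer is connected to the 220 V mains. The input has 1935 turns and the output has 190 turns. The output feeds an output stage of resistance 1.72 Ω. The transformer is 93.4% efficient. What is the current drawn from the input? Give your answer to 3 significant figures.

I_in ≈ 1.32 A

V_out = 220 × 190/1935 = 21.602 V.
I_out = V_out/R = 21.602/1.72 = 12.559 A.
P_out = V_out I_out = 21.602 × 12.559 = 271.31 W.
P_in = P_out/η = 271.31/0.934 = 290.48 W.
I_in = P_in/V_in = 290.48/220 = 1.32 A.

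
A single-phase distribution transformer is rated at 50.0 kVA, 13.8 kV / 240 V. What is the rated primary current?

I_p = S/V_p = 50000/13800 = 3.62 A.

I_p ≈ 3.62 A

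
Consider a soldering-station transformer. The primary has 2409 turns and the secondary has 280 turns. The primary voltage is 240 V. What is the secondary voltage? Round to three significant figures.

V_s ≈ 27.9 V

V_s/V_p = N_s/N_p, so V_s = 240 × 280/2409 = 27.9 V.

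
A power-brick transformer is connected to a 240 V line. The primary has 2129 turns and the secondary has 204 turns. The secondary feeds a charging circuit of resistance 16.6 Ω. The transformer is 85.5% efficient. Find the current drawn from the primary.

I_p ≈ 0.155 A

V_s = 240 × 204/2129 = 22.997 V.
I_s = V_s/R = 22.997/16.6 = 1.3853 A.
P_out = V_s I_s = 22.997 × 1.3853 = 31.858 W.
P_in = P_out/η = 31.858/0.855 = 37.261 W.
I_p = P_in/V_p = 37.261/240 = 0.155 A.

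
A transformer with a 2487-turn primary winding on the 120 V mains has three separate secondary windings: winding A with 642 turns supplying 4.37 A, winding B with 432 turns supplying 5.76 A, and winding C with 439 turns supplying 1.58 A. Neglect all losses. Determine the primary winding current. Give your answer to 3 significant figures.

V_A = 120 × 642/2487 = 30.977 V; V_B = 120 × 432/2487 = 20.844 V; V_C = 120 × 439/2487 = 21.182 V.
P_out = V_A I_A + V_B I_B + V_C I_C = 30.977×4.37 + 20.844×5.76 + 21.182×1.58 = 135.37 + 120.06 + 33.468 = 288.90 W.
Ideal ⇒ P_in = P_out, so I_p = P_out/V_p = 288.90/120 = 2.41 A.

I_p ≈ 2.41 A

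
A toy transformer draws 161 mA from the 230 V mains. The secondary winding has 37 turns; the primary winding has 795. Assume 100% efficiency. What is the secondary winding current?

I_s/I_p = N_p/N_s, so I_s = 0.161 × 795/37 = 3.46 A.

I_s ≈ 3.46 A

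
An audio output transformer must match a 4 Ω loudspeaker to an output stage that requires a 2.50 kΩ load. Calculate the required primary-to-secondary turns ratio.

N_p/N_s ≈ 25.0

Z_p/Z_s = (N_p/N_s)², so N_p/N_s = √(2500/4) = √625 = 25.0.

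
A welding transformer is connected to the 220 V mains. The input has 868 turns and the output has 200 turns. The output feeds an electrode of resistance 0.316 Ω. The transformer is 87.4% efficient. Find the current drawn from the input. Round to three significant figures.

V_out = 220 × 200/868 = 50.691 V.
I_out = V_out/R = 50.691/0.316 = 160.42 A.
P_out = V_out I_out = 50.691 × 160.42 = 8131.7 W.
P_in = P_out/η = 8131.7/0.874 = 9304.0 W.
I_in = P_in/V_in = 9304.0/220 = 42.3 A.

I_in ≈ 42.3 A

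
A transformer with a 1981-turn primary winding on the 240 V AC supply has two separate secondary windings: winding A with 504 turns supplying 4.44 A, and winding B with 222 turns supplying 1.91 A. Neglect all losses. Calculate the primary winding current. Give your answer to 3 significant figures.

V_A = 240 × 504/1981 = 61.060 V; V_B = 240 × 222/1981 = 26.896 V.
P_out = V_A I_A + V_B I_B = 61.060×4.44 + 26.896×1.91 = 271.11 + 51.370 = 322.48 W.
Ideal ⇒ P_in = P_out, so I_p = P_out/V_p = 322.48/240 = 1.34 A.

I_p ≈ 1.34 A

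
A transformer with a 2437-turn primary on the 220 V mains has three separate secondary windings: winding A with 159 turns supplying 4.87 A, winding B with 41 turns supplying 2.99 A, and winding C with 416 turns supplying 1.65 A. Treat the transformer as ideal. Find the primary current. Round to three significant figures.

I_p ≈ 0.650 A

V_A = 220 × 159/2437 = 14.354 V; V_B = 220 × 41/2437 = 3.7013 V; V_C = 220 × 416/2437 = 37.554 V.
P_out = V_A I_A + V_B I_B + V_C I_C = 14.354×4.87 + 3.7013×2.99 + 37.554×1.65 = 69.903 + 11.067 + 61.965 = 142.93 W.
Ideal ⇒ P_in = P_out, so I_p = P_out/V_p = 142.93/220 = 0.650 A.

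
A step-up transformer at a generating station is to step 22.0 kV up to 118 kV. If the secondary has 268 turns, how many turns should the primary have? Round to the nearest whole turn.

N_p/N_s = V_p/V_s, so N_p = 268 × 22000/118000 = 50.0 ≈ 50 turns.

N_p = 50 turns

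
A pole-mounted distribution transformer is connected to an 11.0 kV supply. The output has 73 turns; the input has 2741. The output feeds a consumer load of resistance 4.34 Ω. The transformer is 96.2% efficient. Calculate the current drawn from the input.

V_out = 11000 × 73/2741 = 292.96 V.
I_out = V_out/R = 292.96/4.34 = 67.502 A.
P_out = V_out I_out = 292.96 × 67.502 = 19775 W.
P_in = P_out/η = 19775/0.962 = 20556 W.
I_in = P_in/V_in = 20556/11000 = 1.87 A.

I_in ≈ 1.87 A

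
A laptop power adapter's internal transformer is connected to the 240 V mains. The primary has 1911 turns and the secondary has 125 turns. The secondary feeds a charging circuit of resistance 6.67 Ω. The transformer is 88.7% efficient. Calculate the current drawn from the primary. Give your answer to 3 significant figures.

V_s = 240 × 125/1911 = 15.699 V.
I_s = V_s/R = 15.699/6.67 = 2.3536 A.
P_out = V_s I_s = 15.699 × 2.3536 = 36.948 W.
P_in = P_out/η = 36.948/0.887 = 41.655 W.
I_p = P_in/V_p = 41.655/240 = 0.174 A.

I_p ≈ 0.174 A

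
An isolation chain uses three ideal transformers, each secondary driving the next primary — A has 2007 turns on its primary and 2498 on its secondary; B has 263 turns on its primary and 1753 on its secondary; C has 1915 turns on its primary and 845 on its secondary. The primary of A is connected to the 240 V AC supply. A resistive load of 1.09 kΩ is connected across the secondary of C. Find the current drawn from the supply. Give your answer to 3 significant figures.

After A: V = 240.00 × 2498/2007 = 298.71 V.
After B: V = 298.71 × 1753/263 = 1991.1 V.
After C: V = 1991.1 × 845/1915 = 878.56 V.
I_load = 878.56/1090 = 0.80602 A, so P_out = 878.56 × 0.80602 = 708.13 W.
All ideal ⇒ P_in = P_out, so I_supply = 708.13/240 = 2.95 A.

I_supply ≈ 2.95 A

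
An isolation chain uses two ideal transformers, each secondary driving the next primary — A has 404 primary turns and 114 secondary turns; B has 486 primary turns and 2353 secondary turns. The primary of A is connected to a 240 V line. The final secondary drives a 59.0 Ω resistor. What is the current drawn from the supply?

I_supply ≈ 7.59 A

Secondary of A: V = 240.00 × 114/404 = 67.723 V.
Secondary of B: V = 67.723 × 2353/486 = 327.88 V.
I_load = 327.88/59.0 = 5.5574 A, so P_out = 327.88 × 5.5574 = 1822.2 W.
All ideal ⇒ P_in = P_out, so I_supply = 1822.2/240 = 7.59 A.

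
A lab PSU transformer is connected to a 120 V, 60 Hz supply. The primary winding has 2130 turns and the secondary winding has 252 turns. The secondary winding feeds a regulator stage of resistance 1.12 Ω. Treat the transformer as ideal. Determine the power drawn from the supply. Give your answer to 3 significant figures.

P ≈ 180 W

V_s = V_p × N_s/N_p = 120 × 252/2130 = 14.197 V.
I_s = V_s/R = 14.197/1.12 = 12.676 A.
I_p = I_s × N_s/N_p = 12.676 × 252/2130 = 1.4997 A.
P = V_p I_p = 120 × 1.4997 = 180 W.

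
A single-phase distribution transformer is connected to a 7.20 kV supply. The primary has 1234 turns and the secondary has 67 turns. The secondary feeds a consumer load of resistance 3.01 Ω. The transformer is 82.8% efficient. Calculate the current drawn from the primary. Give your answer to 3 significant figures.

V_s = 7200 × 67/1234 = 390.92 V.
I_s = V_s/R = 390.92/3.01 = 129.88 A.
P_out = V_s I_s = 390.92 × 129.88 = 50771 W.
P_in = P_out/η = 50771/0.828 = 61318 W.
I_p = P_in/V_p = 61318/7200 = 8.52 A.

I_p ≈ 8.52 A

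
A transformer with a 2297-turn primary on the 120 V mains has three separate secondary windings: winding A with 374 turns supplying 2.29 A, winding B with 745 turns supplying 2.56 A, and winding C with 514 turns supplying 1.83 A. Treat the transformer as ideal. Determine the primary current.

I_p ≈ 1.61 A

V_A = 120 × 374/2297 = 19.539 V; V_B = 120 × 745/2297 = 38.920 V; V_C = 120 × 514/2297 = 26.852 V.
P_out = V_A I_A + V_B I_B + V_C I_C = 19.539×2.29 + 38.920×2.56 + 26.852×1.83 = 44.743 + 99.636 + 49.140 = 193.52 W.
Ideal ⇒ P_in = P_out, so I_p = P_out/V_p = 193.52/120 = 1.61 A.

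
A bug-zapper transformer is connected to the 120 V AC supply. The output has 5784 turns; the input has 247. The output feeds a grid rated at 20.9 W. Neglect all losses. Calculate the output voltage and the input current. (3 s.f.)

V_out ≈ 2810 V, I_in ≈ 0.174 A

V_out = V_in × N_out/N_in = 120 × 5784/247 = 2810.0 V.
I_out = P/V_out = 20.9/2810.0 = 0.0074376 A.
I_in = I_out × N_out/N_in = 0.0074376 × 5784/247 = 0.174 A.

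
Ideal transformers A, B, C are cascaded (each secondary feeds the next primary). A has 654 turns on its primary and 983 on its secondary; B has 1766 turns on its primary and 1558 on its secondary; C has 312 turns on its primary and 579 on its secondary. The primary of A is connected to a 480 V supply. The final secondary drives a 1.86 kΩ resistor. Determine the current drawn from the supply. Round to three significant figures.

Secondary of A: V = 480.00 × 983/654 = 721.47 V.
Secondary of B: V = 721.47 × 1558/1766 = 636.49 V.
Secondary of C: V = 636.49 × 579/312 = 1181.2 V.
I_load = 1181.2/1860 = 0.63505 A, so P_out = 1181.2 × 0.63505 = 750.11 W.
All ideal ⇒ P_in = P_out, so I_supply = 750.11/480 = 1.56 A.

I_supply ≈ 1.56 A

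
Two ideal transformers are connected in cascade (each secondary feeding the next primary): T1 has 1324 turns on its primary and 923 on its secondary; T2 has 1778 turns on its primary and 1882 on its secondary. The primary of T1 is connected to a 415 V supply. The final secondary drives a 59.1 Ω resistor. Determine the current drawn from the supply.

I_supply ≈ 3.82 A

Secondary of T1: V = 415.00 × 923/1324 = 289.31 V.
Secondary of T2: V = 289.31 × 1882/1778 = 306.23 V.
I_load = 306.23/59.1 = 5.1816 A, so P_out = 306.23 × 5.1816 = 1586.8 W.
All ideal ⇒ P_in = P_out, so I_supply = 1586.8/415 = 3.82 A.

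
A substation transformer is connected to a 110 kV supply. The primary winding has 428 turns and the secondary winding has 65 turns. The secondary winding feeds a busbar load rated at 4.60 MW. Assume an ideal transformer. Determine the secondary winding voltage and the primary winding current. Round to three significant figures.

V_s = V_p × N_s/N_p = 110000 × 65/428 = 16706 V.
I_s = P/V_s = 4.60×10^6/16706 = 275.36 A.
I_p = I_s × N_s/N_p = 275.36 × 65/428 = 41.8 A.

V_s ≈ 16700 V, I_p ≈ 41.8 A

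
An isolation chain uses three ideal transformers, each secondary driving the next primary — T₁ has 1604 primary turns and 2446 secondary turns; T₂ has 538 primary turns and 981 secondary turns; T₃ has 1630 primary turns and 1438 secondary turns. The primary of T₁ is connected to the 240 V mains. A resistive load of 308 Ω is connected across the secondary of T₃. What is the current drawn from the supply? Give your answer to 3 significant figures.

After T₁: V = 240.00 × 2446/1604 = 365.99 V.
After T₂: V = 365.99 × 981/538 = 667.34 V.
After T₃: V = 667.34 × 1438/1630 = 588.74 V.
I_load = 588.74/308 = 1.9115 A, so P_out = 588.74 × 1.9115 = 1125.4 W.
All ideal ⇒ P_in = P_out, so I_supply = 1125.4/240 = 4.69 A.

I_supply ≈ 4.69 A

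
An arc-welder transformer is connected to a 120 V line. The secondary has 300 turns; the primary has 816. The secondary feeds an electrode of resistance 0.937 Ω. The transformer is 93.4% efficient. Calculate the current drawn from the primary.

I_p ≈ 18.5 A

V_s = 120 × 300/816 = 44.118 V.
I_s = V_s/R = 44.118/0.937 = 47.084 A.
P_out = V_s I_s = 44.118 × 47.084 = 2077.2 W.
P_in = P_out/η = 2077.2/0.934 = 2224.0 W.
I_p = P_in/V_p = 2224.0/120 = 18.5 A.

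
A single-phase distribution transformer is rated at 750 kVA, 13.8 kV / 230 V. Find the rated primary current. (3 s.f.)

I_p = S/V_p = 750000/13800 = 54.3 A.

I_p ≈ 54.3 A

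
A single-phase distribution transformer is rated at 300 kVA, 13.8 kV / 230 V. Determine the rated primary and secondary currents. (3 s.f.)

I_p = S/V_p = 300000/13800 = 21.7 A.
I_s = S/V_s = 300000/230 = 1300 A.

I_p ≈ 21.7 A, I_s ≈ 1300 A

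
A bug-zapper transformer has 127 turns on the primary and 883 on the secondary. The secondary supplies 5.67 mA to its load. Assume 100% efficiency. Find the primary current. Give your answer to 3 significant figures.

For an ideal transformer I_p/I_s = N_s/N_p, so I_p = 0.00567 × 883/127 = 0.0394 A.

I_p ≈ 0.0394 A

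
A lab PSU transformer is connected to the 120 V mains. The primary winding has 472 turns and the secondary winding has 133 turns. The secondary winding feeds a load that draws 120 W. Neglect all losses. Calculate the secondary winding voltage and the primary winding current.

V_s ≈ 33.8 V, I_p ≈ 1.00 A

V_s = V_p × N_s/N_p = 120 × 133/472 = 33.814 V.
I_s = P/V_s = 120/33.814 = 3.5489 A.
I_p = I_s × N_s/N_p = 3.5489 × 133/472 = 1.00 A.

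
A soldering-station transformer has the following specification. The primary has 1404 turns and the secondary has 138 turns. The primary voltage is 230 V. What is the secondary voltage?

V_s/V_p = N_s/N_p, so V_s = 230 × 138/1404 = 22.6 V.

V_s ≈ 22.6 V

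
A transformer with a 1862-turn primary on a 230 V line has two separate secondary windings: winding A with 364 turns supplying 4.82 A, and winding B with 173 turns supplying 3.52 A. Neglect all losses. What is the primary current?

V_A = 230 × 364/1862 = 44.962 V; V_B = 230 × 173/1862 = 21.369 V.
P_out = V_A I_A + V_B I_B = 44.962×4.82 + 21.369×3.52 = 216.72 + 75.221 = 291.94 W.
Ideal ⇒ P_in = P_out, so I_p = P_out/V_p = 291.94/230 = 1.27 A.

I_p ≈ 1.27 A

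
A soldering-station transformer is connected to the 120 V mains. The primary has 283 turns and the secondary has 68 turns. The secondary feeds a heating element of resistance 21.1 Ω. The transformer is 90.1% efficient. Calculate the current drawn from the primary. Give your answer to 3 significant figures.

I_p ≈ 0.364 A

V_s = 120 × 68/283 = 28.834 V.
I_s = V_s/R = 28.834/21.1 = 1.3665 A.
P_out = V_s I_s = 28.834 × 1.3665 = 39.403 W.
P_in = P_out/η = 39.403/0.901 = 43.732 W.
I_p = P_in/V_p = 43.732/120 = 0.364 A.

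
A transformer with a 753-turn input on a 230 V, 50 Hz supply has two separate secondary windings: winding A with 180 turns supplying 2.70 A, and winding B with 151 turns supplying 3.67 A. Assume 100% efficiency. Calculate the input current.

I_in ≈ 1.38 A

V_A = 230 × 180/753 = 54.980 V; V_B = 230 × 151/753 = 46.122 V.
P_out = V_A I_A + V_B I_B = 54.980×2.70 + 46.122×3.67 = 148.45 + 169.27 = 317.71 W.
Ideal ⇒ P_in = P_out, so I_in = P_out/V_in = 317.71/230 = 1.38 A.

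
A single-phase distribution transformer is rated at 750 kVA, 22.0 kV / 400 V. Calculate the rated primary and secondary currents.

I_p = S/V_p = 750000/22000 = 34.1 A.
I_s = S/V_s = 750000/400 = 1880 A.

I_p ≈ 34.1 A, I_s ≈ 1880 A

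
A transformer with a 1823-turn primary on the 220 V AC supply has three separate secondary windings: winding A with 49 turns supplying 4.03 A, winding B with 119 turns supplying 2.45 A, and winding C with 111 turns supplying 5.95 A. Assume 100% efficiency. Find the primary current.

V_A = 220 × 49/1823 = 5.9133 V; V_B = 220 × 119/1823 = 14.361 V; V_C = 220 × 111/1823 = 13.396 V.
P_out = V_A I_A + V_B I_B + V_C I_C = 5.9133×4.03 + 14.361×2.45 + 13.396×5.95 = 23.831 + 35.184 + 79.703 = 138.72 W.
Ideal ⇒ P_in = P_out, so I_p = P_out/V_p = 138.72/220 = 0.631 A.

I_p ≈ 0.631 A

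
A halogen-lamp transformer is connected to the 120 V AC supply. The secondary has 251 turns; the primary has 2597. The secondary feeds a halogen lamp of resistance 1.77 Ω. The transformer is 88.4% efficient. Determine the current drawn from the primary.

V_s = 120 × 251/2597 = 11.598 V.
I_s = V_s/R = 11.598/1.77 = 6.5525 A.
P_out = V_s I_s = 11.598 × 6.5525 = 75.996 W.
P_in = P_out/η = 75.996/0.884 = 85.969 W.
I_p = P_in/V_p = 85.969/120 = 0.716 A.

I_p ≈ 0.716 A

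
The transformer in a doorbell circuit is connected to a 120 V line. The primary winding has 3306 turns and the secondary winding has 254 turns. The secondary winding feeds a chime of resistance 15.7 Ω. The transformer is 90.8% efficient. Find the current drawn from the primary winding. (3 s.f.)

I_p ≈ 0.0497 A

V_s = 120 × 254/3306 = 9.2196 V.
I_s = V_s/R = 9.2196/15.7 = 0.58724 A.
P_out = V_s I_s = 9.2196 × 0.58724 = 5.4141 W.
P_in = P_out/η = 5.4141/0.908 = 5.9626 W.
I_p = P_in/V_p = 5.9626/120 = 0.0497 A.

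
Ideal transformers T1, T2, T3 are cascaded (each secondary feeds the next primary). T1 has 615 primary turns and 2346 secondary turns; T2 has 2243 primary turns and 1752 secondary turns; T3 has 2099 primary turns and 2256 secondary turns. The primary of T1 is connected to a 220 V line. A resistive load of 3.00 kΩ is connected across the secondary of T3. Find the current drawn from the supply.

After T1: V = 220.00 × 2346/615 = 839.22 V.
After T2: V = 839.22 × 1752/2243 = 655.51 V.
After T3: V = 655.51 × 2256/2099 = 704.54 V.
I_load = 704.54/3000 = 0.23485 A, so P_out = 704.54 × 0.23485 = 165.46 W.
All ideal ⇒ P_in = P_out, so I_supply = 165.46/220 = 0.752 A.

I_supply ≈ 0.752 A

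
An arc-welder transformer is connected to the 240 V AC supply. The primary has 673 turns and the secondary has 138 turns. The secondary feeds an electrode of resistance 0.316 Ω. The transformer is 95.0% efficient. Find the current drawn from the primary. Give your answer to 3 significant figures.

I_p ≈ 33.6 A

V_s = 240 × 138/673 = 49.212 V.
I_s = V_s/R = 49.212/0.316 = 155.74 A.
P_out = V_s I_s = 49.212 × 155.74 = 7664.1 W.
P_in = P_out/η = 7664.1/0.950 = 8067.5 W.
I_p = P_in/V_p = 8067.5/240 = 33.6 A.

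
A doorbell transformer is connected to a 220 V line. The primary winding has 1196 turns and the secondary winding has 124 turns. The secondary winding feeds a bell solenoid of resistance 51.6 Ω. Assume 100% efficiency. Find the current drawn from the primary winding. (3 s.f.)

V_s = V_p × N_s/N_p = 220 × 124/1196 = 22.809 V.
I_s = V_s/R = 22.809/51.6 = 0.44204 A.
For an ideal transformer I_p N_p = I_s N_s, so I_p = 0.44204 × 124/1196 = 0.0458 A.

I_p ≈ 0.0458 A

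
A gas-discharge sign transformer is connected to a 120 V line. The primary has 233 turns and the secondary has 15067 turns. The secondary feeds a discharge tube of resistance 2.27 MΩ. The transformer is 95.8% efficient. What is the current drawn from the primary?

V_s = 120 × 15067/233 = 7759.8 V.
I_s = V_s/R = 7759.8/(2.27×10^6) = 0.0034184 A.
P_out = V_s I_s = 7759.8 × 0.0034184 = 26.526 W.
P_in = P_out/η = 26.526/0.958 = 27.689 W.
I_p = P_in/V_p = 27.689/120 = 0.231 A.

I_p ≈ 0.231 A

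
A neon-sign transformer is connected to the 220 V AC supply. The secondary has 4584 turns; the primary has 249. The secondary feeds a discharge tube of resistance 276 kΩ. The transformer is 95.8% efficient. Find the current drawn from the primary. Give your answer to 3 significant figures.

V_s = 220 × 4584/249 = 4050.1 V.
I_s = V_s/R = 4050.1/276000 = 0.014674 A.
P_out = V_s I_s = 4050.1 × 0.014674 = 59.433 W.
P_in = P_out/η = 59.433/0.958 = 62.039 W.
I_p = P_in/V_p = 62.039/220 = 0.282 A.

I_p ≈ 0.282 A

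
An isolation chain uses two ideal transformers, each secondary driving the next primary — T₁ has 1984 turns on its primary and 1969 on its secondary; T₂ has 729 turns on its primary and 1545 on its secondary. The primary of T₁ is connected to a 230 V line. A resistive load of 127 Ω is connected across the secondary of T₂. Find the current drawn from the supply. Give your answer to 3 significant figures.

Secondary of T₁: V = 230.00 × 1969/1984 = 228.26 V.
Secondary of T₂: V = 228.26 × 1545/729 = 483.76 V.
I_load = 483.76/127 = 3.8092 A, so P_out = 483.76 × 3.8092 = 1842.7 W.
All ideal ⇒ P_in = P_out, so I_supply = 1842.7/230 = 8.01 A.

I_supply ≈ 8.01 A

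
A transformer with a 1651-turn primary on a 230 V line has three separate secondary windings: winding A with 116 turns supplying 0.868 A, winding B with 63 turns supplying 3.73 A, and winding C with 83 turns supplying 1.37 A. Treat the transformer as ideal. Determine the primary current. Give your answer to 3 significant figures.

V_A = 230 × 116/1651 = 16.160 V; V_B = 230 × 63/1651 = 8.7765 V; V_C = 230 × 83/1651 = 11.563 V.
P_out = V_A I_A + V_B I_B + V_C I_C = 16.160×0.868 + 8.7765×3.73 + 11.563×1.37 = 14.027 + 32.736 + 15.841 = 62.604 W.
Ideal ⇒ P_in = P_out, so I_p = P_out/V_p = 62.604/230 = 0.272 A.

I_p ≈ 0.272 A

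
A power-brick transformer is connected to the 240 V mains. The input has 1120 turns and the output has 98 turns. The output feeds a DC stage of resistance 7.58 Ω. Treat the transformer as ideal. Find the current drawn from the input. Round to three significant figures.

I_in ≈ 0.242 A

V_out = V_in × N_out/N_in = 240 × 98/1120 = 21.000 V.
I_out = V_out/R = 21.000/7.58 = 2.7704 A.
For an ideal transformer I_in N_in = I_out N_out, so I_in = 2.7704 × 98/1120 = 0.242 A.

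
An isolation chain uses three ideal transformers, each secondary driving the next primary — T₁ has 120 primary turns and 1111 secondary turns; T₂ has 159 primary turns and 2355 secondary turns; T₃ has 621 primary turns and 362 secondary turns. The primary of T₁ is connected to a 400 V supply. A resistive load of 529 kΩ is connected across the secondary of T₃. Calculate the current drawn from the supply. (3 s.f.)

After T₁: V = 400.00 × 1111/120 = 3703.3 V.
After T₂: V = 3703.3 × 2355/159 = 54851 V.
After T₃: V = 54851 × 362/621 = 31974 V.
I_load = 31974/529000 = 0.060443 A, so P_out = 31974 × 0.060443 = 1932.6 W.
All ideal ⇒ P_in = P_out, so I_supply = 1932.6/400 = 4.83 A.

I_supply ≈ 4.83 A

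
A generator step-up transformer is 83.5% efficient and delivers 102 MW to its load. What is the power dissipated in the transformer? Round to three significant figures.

P_loss ≈ 2.02×10^7 W

P_in = P_out/η = 1.02×10^8/0.835 = 1.22156×10^8 W.
P_loss = P_in − P_out = 1.22156×10^8 − 1.02×10^8 = 2.02×10^7 W.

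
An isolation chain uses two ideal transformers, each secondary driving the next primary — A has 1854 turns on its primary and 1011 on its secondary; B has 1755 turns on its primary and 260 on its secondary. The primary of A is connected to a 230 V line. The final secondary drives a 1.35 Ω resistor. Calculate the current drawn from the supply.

Secondary of A: V = 230.00 × 1011/1854 = 125.42 V.
Secondary of B: V = 125.42 × 260/1755 = 18.581 V.
I_load = 18.581/1.35 = 13.764 A, so P_out = 18.581 × 13.764 = 255.74 W.
All ideal ⇒ P_in = P_out, so I_supply = 255.74/230 = 1.11 A.

I_supply ≈ 1.11 A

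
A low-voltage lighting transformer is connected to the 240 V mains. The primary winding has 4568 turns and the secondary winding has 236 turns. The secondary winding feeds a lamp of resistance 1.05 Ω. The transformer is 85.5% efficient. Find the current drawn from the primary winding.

I_p ≈ 0.714 A

V_s = 240 × 236/4568 = 12.399 V.
I_s = V_s/R = 12.399/1.05 = 11.809 A.
P_out = V_s I_s = 12.399 × 11.809 = 146.42 W.
P_in = P_out/η = 146.42/0.855 = 171.25 W.
I_p = P_in/V_p = 171.25/240 = 0.714 A.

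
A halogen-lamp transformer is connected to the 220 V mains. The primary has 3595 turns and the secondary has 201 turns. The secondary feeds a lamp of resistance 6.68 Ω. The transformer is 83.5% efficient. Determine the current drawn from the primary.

V_s = 220 × 201/3595 = 12.300 V.
I_s = V_s/R = 12.300/6.68 = 1.8414 A.
P_out = V_s I_s = 12.300 × 1.8414 = 22.650 W.
P_in = P_out/η = 22.650/0.835 = 27.125 W.
I_p = P_in/V_p = 27.125/220 = 0.123 A.

I_p ≈ 0.123 A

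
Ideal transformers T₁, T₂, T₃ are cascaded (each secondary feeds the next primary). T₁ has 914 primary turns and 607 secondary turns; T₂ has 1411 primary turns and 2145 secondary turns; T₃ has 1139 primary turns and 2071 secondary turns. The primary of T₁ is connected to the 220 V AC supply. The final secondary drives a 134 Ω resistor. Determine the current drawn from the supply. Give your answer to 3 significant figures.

I_supply ≈ 5.53 A

Secondary of T₁: V = 220.00 × 607/914 = 146.11 V.
Secondary of T₂: V = 146.11 × 2145/1411 = 222.11 V.
Secondary of T₃: V = 222.11 × 2071/1139 = 403.85 V.
I_load = 403.85/134 = 3.0138 A, so P_out = 403.85 × 3.0138 = 1217.1 W.
All ideal ⇒ P_in = P_out, so I_supply = 1217.1/220 = 5.53 A.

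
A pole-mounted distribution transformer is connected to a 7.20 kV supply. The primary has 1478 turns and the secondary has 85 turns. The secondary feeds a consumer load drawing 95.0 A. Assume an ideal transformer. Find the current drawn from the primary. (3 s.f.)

I_p ≈ 5.46 A

For an ideal transformer I_p N_p = I_s N_s, so I_p = 95.0 × 85/1478 = 5.46 A.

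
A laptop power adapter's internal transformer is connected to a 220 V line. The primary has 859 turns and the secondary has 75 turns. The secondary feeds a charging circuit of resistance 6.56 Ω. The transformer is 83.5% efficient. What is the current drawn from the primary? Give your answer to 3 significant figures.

I_p ≈ 0.306 A

V_s = 220 × 75/859 = 19.208 V.
I_s = V_s/R = 19.208/6.56 = 2.9281 A.
P_out = V_s I_s = 19.208 × 2.9281 = 56.244 W.
P_in = P_out/η = 56.244/0.835 = 67.358 W.
I_p = P_in/V_p = 67.358/220 = 0.306 A.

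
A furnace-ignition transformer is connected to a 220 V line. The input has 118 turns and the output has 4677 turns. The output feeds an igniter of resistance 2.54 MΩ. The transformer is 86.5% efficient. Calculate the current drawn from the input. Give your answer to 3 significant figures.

V_out = 220 × 4677/118 = 8719.8 V.
I_out = V_out/R = 8719.8/(2.54×10^6) = 0.0034330 A.
P_out = V_out I_out = 8719.8 × 0.0034330 = 29.935 W.
P_in = P_out/η = 29.935/0.865 = 34.607 W.
I_in = P_in/V_in = 34.607/220 = 0.157 A.

I_in ≈ 0.157 A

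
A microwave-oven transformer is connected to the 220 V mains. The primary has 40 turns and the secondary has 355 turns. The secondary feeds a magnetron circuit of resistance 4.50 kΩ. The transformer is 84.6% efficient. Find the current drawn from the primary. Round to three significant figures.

V_s = 220 × 355/40 = 1952.5 V.
I_s = V_s/R = 1952.5/4500 = 0.43389 A.
P_out = V_s I_s = 1952.5 × 0.43389 = 847.17 W.
P_in = P_out/η = 847.17/0.846 = 1001.4 W.
I_p = P_in/V_p = 1001.4/220 = 4.55 A.

I_p ≈ 4.55 A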